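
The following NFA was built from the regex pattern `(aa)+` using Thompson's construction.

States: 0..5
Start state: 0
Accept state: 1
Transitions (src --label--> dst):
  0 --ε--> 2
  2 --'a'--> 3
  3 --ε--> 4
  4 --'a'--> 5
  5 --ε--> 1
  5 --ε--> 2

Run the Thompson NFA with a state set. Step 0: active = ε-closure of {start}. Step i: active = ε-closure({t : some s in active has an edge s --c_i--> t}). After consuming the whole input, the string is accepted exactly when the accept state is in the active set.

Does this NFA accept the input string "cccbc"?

Answer: REJECT

Derivation:
start: ε-closure({0}) = {0,2}
'c' @ 1: {}  — state set empty
rest 'ccbc' ignored (set empty)
final: {}; accept 1 not in set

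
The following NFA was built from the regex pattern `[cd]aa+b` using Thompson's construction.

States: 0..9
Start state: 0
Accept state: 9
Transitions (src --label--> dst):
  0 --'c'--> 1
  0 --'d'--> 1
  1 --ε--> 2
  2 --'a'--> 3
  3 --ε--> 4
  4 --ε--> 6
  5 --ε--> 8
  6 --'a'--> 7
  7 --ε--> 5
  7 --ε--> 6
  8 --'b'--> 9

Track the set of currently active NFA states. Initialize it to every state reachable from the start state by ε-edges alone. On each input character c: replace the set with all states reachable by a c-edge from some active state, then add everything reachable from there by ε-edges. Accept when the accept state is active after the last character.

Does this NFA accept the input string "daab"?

start: ε-closure({0}) = {0}
'd' @ 1: {1,2}
'a' @ 2: {3,4,6}
'a' @ 3: {5,6,7,8}
'b' @ 4: {9}  [accepting]
end set {9} — state 9 in

Answer: ACCEPT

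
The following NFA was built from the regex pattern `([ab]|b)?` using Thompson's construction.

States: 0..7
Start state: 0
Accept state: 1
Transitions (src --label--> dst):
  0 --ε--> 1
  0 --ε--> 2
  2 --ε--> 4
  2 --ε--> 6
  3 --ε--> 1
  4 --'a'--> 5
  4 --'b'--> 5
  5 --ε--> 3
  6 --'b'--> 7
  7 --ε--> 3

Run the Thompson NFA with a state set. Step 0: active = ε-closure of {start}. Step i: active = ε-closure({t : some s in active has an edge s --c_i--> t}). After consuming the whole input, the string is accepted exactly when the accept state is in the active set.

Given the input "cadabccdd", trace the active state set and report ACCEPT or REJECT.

Answer: REJECT

Derivation:
S₀ = ε-closure({0}) = {0,1,2,4,6}
'c' @ 1: {}  — dead — no transitions
rest 'adabccdd' ignored (set empty)
final: {}; accept 1 not in set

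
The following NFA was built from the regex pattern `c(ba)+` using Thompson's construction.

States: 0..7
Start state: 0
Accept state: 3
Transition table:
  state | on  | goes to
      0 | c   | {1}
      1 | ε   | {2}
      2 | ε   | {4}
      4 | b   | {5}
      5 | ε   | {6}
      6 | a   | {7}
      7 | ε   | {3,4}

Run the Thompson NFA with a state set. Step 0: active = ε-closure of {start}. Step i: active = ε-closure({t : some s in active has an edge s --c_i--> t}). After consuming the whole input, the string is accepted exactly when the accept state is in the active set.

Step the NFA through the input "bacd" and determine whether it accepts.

initial (ε-close {0}): {0}
'b' @ 1: {}  — dead — no transitions
rest 'acd' ignored (set empty)
end set {} — state 3 not in

Answer: REJECT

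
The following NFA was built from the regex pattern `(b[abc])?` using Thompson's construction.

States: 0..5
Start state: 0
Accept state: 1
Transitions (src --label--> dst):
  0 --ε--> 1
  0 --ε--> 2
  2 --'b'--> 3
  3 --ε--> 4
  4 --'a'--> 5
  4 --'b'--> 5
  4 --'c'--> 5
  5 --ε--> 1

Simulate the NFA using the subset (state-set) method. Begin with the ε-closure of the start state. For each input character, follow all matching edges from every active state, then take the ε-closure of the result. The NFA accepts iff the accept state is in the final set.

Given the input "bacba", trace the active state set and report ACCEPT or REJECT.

initial (ε-close {0}): {0,1,2}
'b' @ 1: {3,4}
'a' @ 2: {1,5}  [accepting]
'c' @ 3: {}  — no active states
rest 'ba' ignored (set empty)
end set {} — state 1 not in

Answer: REJECT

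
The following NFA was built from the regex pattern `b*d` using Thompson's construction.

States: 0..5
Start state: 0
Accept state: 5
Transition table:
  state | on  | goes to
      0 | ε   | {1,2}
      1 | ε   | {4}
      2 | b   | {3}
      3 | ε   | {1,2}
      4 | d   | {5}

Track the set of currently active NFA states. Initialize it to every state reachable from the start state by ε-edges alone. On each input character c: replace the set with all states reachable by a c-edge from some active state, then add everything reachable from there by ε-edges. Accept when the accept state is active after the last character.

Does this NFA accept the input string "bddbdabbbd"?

Answer: REJECT

Steps:
S₀ = ε-closure({0}) = {0,1,2,4}
'b' @ 1: {1,2,3,4}
'd' @ 2: {5}  (accept∈set)
'd' @ 3: {}  — no active states
rest 'bdabbbd' ignored (set empty)
end set {} — state 5 not in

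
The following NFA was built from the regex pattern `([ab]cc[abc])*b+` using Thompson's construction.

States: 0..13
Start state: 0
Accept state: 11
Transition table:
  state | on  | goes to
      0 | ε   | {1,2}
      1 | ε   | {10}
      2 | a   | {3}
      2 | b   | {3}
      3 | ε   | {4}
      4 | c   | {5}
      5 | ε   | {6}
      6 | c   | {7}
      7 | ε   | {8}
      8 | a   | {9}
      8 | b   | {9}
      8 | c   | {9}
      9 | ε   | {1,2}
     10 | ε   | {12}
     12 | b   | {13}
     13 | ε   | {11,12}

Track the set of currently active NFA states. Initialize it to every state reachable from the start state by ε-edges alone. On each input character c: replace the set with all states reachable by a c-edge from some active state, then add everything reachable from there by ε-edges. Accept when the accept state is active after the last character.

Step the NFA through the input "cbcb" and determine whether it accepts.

Answer: REJECT

Trace:
start: ε-closure({0}) = {0,1,2,10,12}
'c' @ 1: {}  — no active states
rest 'bcb' ignored (set empty)
after full input: {}  (accept=11 not in)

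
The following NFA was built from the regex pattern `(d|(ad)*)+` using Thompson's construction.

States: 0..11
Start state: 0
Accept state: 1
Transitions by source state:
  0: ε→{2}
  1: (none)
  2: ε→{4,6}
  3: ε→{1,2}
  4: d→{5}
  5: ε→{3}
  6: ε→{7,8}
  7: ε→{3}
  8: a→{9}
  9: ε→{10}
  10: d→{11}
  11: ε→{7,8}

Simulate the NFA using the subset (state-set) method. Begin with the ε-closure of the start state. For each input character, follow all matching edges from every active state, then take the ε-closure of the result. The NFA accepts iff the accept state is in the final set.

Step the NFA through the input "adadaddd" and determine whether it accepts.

Answer: ACCEPT

Trace:
start: ε-closure({0}) = {0,1,2,3,4,6,7,8}
'a' @ 1: {9,10}
'd' @ 2: {1,2,3,4,6,7,8,11}  [accepting]
'a' @ 3: {9,10}
'd' @ 4: {1,2,3,4,6,7,8,11}  [accepting]
'a' @ 5: {9,10}
'd' @ 6: {1,2,3,4,6,7,8,11}  [accepting]
'd' @ 7: {1,2,3,4,5,6,7,8}  [accepting]
'd' @ 8: {1,2,3,4,5,6,7,8}  [accepting]
after full input: {1,2,3,4,5,6,7,8}  (accept=1 in)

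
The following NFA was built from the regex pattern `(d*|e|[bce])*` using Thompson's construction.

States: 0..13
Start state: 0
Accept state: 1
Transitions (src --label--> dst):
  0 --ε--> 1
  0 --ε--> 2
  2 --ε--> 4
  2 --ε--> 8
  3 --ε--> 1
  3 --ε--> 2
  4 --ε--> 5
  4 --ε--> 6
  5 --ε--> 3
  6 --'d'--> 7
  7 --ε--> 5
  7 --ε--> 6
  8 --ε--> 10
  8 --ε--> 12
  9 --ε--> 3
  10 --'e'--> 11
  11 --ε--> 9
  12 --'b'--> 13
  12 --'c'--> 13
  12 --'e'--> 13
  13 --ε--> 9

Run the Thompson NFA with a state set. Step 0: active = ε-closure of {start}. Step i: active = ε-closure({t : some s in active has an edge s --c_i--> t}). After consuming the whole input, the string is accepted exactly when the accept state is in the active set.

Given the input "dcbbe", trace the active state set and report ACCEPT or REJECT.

Answer: ACCEPT

Trace:
S₀ = ε-closure({0}) = {0,1,2,3,4,5,6,8,10,12}
'd' @ 1: {1,2,3,4,5,6,7,8,10,12}  ✓accept
'c' @ 2: {1,2,3,4,5,6,8,9,10,12,13}  ✓accept
'b' @ 3: {1,2,3,4,5,6,8,9,10,12,13}  ✓accept
'b' @ 4: {1,2,3,4,5,6,8,9,10,12,13}  ✓accept
'e' @ 5: {1,2,3,4,5,6,8,9,10,11,12,13}  ✓accept
end set {1,2,3,4,5,6,8,9,10,11,12,13} — state 1 in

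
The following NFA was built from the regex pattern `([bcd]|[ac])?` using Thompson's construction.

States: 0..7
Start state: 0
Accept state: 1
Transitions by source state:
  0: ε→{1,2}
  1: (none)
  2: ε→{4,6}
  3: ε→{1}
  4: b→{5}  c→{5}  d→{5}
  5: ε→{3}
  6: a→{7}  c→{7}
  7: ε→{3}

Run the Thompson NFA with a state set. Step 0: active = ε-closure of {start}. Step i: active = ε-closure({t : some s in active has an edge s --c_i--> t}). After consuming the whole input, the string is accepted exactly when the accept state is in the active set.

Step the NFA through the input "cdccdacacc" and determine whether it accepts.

start: ε-closure({0}) = {0,1,2,4,6}
'c' @ 1: {1,3,5,7}  (accept∈set)
'd' @ 2: {}  — dead — no transitions
rest 'ccdacacc' ignored (set empty)
end set {} — state 1 not in

Answer: REJECT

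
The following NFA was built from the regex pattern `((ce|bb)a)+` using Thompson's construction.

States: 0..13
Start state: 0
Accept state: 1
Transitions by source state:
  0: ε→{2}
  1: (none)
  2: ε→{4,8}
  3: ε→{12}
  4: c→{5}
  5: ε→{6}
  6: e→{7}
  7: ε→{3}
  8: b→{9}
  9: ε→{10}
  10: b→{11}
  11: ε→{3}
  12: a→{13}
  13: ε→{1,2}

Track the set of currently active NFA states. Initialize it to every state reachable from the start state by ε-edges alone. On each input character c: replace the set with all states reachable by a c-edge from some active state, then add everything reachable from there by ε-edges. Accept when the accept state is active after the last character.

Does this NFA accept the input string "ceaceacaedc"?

start: ε-closure({0}) = {0,2,4,8}
'c' @ 1: {5,6}
'e' @ 2: {3,7,12}
'a' @ 3: {1,2,4,8,13}  [accepting]
'c' @ 4: {5,6}
'e' @ 5: {3,7,12}
'a' @ 6: {1,2,4,8,13}  [accepting]
'c' @ 7: {5,6}
'a' @ 8: {}  — state set empty
rest 'edc' ignored (set empty)
after full input: {}  (accept=1 not in)

Answer: REJECT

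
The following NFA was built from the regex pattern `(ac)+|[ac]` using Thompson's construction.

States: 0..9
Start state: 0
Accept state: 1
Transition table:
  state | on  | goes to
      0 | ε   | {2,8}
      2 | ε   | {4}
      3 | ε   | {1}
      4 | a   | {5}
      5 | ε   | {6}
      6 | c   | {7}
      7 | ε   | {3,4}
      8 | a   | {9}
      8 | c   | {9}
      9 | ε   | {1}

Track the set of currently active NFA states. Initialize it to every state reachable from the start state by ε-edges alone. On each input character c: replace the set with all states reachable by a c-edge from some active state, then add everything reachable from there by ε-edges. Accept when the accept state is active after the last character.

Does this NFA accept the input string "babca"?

Answer: REJECT

Derivation:
initial (ε-close {0}): {0,2,4,8}
'b' @ 1: {}  — dead — no transitions
rest 'abca' ignored (set empty)
after full input: {}  (accept=1 not in)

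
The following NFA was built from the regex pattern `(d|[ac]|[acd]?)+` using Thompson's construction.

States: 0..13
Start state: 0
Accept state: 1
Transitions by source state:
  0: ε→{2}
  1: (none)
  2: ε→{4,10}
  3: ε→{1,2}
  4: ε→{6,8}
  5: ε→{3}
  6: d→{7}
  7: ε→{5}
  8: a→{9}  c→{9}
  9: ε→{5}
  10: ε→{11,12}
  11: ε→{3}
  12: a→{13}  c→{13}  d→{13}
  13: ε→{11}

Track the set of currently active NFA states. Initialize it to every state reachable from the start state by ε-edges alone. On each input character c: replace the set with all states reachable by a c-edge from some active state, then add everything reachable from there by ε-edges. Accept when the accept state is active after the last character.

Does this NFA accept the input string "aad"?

Answer: ACCEPT

Derivation:
initial (ε-close {0}): {0,1,2,3,4,6,8,10,11,12}
'a' @ 1: {1,2,3,4,5,6,8,9,10,11,12,13}  [accepting]
'a' @ 2: {1,2,3,4,5,6,8,9,10,11,12,13}  [accepting]
'd' @ 3: {1,2,3,4,5,6,7,8,10,11,12,13}  [accepting]
end set {1,2,3,4,5,6,7,8,10,11,12,13} — state 1 in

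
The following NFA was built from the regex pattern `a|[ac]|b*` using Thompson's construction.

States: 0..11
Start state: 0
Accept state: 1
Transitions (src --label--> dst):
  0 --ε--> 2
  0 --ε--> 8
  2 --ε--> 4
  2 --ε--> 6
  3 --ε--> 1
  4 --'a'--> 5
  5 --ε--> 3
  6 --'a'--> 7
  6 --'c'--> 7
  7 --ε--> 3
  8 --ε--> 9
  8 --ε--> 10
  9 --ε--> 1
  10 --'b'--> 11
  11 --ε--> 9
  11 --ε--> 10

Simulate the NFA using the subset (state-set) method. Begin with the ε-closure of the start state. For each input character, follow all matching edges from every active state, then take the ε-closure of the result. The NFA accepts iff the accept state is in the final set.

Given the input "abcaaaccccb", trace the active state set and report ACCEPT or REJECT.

start: ε-closure({0}) = {0,1,2,4,6,8,9,10}
'a' @ 1: {1,3,5,7}  [accepting]
'b' @ 2: {}  — dead — no transitions
rest 'caaaccccb' ignored (set empty)
after full input: {}  (accept=1 not in)

Answer: REJECT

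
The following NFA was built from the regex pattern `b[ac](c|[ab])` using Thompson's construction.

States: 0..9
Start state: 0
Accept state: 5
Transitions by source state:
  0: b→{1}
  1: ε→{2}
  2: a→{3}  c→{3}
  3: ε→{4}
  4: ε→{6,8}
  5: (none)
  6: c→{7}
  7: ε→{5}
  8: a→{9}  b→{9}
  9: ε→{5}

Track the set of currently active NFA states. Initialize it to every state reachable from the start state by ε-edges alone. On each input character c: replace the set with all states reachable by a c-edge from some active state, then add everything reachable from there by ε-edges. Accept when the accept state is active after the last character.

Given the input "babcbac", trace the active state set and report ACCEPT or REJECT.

start: ε-closure({0}) = {0}
'b' @ 1: {1,2}
'a' @ 2: {3,4,6,8}
'b' @ 3: {5,9}  [accepting]
'c' @ 4: {}  — dead — no transitions
rest 'bac' ignored (set empty)
after full input: {}  (accept=5 not in)

Answer: REJECT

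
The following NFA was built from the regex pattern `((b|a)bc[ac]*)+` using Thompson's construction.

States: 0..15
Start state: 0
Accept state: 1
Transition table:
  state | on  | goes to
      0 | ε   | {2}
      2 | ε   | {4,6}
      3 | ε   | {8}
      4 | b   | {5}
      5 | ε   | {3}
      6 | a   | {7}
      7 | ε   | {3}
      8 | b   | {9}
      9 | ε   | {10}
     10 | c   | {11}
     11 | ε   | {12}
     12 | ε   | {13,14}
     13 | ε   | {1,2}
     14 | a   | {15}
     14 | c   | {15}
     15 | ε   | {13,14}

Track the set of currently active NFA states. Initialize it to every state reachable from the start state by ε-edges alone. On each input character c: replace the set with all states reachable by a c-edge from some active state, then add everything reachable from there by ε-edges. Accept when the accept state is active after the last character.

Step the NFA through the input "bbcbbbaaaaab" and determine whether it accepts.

Answer: REJECT

Trace:
start: ε-closure({0}) = {0,2,4,6}
'b' @ 1: {3,5,8}
'b' @ 2: {9,10}
'c' @ 3: {1,2,4,6,11,12,13,14}  (accept∈set)
'b' @ 4: {3,5,8}
'b' @ 5: {9,10}
'b' @ 6: {}  — dead — no transitions
rest 'aaaaab' ignored (set empty)
final: {}; accept 1 not in set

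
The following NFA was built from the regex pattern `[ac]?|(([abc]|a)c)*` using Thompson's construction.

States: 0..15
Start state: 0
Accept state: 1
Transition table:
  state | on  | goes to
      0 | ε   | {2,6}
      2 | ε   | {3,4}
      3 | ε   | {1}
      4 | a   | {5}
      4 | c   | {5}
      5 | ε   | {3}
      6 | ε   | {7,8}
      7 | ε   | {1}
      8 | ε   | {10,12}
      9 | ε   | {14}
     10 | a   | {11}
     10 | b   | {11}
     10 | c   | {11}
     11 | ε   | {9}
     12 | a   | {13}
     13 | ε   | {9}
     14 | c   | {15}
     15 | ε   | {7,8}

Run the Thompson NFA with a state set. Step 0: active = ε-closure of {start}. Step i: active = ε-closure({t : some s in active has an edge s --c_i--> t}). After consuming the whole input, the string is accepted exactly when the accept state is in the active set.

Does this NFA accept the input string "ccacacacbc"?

start: ε-closure({0}) = {0,1,2,3,4,6,7,8,10,12}
'c' @ 1: {1,3,5,9,11,14}  (accept∈set)
'c' @ 2: {1,7,8,10,12,15}  (accept∈set)
'a' @ 3: {9,11,13,14}
'c' @ 4: {1,7,8,10,12,15}  (accept∈set)
'a' @ 5: {9,11,13,14}
'c' @ 6: {1,7,8,10,12,15}  (accept∈set)
'a' @ 7: {9,11,13,14}
'c' @ 8: {1,7,8,10,12,15}  (accept∈set)
'b' @ 9: {9,11,14}
'c' @ 10: {1,7,8,10,12,15}  (accept∈set)
after full input: {1,7,8,10,12,15}  (accept=1 in)

Answer: ACCEPT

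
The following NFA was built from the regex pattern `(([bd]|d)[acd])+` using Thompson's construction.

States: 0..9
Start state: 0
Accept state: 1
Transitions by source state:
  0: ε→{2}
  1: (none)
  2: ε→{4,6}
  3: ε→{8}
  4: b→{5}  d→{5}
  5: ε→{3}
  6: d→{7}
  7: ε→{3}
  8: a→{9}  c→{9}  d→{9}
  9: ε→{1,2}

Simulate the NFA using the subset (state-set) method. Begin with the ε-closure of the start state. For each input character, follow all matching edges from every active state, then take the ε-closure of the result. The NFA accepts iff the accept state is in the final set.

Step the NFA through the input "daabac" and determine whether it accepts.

Answer: REJECT

Trace:
S₀ = ε-closure({0}) = {0,2,4,6}
'd' @ 1: {3,5,7,8}
'a' @ 2: {1,2,4,6,9}  ✓accept
'a' @ 3: {}  — state set empty
rest 'bac' ignored (set empty)
after full input: {}  (accept=1 not in)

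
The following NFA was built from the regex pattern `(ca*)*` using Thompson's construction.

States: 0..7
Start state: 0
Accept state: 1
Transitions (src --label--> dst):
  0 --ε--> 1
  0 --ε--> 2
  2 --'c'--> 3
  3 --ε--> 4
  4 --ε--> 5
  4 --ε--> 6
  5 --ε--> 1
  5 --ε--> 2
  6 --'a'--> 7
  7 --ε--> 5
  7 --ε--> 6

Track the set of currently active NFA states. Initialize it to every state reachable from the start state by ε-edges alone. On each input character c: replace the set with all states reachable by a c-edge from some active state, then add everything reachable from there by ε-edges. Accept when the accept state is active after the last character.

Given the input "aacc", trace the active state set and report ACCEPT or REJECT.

Answer: REJECT

Derivation:
initial (ε-close {0}): {0,1,2}
'a' @ 1: {}  — state set empty
rest 'acc' ignored (set empty)
after full input: {}  (accept=1 not in)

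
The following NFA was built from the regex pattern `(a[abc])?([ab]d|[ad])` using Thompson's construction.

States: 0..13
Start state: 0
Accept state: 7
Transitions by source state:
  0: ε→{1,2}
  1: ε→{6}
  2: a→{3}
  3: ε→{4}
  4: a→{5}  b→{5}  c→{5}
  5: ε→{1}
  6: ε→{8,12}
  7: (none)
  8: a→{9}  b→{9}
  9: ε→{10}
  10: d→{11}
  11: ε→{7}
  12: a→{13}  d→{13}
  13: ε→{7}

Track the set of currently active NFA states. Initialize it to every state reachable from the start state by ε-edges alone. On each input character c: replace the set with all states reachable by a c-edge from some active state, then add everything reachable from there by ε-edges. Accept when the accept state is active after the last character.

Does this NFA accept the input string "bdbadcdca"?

Answer: REJECT

Derivation:
start: ε-closure({0}) = {0,1,2,6,8,12}
'b' @ 1: {9,10}
'd' @ 2: {7,11}  [accepting]
'b' @ 3: {}  — no active states
rest 'adcdca' ignored (set empty)
end set {} — state 7 not in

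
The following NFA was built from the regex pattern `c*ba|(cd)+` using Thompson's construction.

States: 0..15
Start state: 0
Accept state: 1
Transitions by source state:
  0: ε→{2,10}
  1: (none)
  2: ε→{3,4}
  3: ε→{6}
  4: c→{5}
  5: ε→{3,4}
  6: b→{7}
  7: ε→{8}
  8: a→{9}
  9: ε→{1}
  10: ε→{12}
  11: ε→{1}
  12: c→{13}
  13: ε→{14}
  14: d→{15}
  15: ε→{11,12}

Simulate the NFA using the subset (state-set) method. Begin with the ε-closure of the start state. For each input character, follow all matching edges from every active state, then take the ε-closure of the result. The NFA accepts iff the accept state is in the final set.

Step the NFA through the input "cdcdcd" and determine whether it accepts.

initial (ε-close {0}): {0,2,3,4,6,10,12}
'c' @ 1: {3,4,5,6,13,14}
'd' @ 2: {1,11,12,15}  ✓accept
'c' @ 3: {13,14}
'd' @ 4: {1,11,12,15}  ✓accept
'c' @ 5: {13,14}
'd' @ 6: {1,11,12,15}  ✓accept
end set {1,11,12,15} — state 1 in

Answer: ACCEPT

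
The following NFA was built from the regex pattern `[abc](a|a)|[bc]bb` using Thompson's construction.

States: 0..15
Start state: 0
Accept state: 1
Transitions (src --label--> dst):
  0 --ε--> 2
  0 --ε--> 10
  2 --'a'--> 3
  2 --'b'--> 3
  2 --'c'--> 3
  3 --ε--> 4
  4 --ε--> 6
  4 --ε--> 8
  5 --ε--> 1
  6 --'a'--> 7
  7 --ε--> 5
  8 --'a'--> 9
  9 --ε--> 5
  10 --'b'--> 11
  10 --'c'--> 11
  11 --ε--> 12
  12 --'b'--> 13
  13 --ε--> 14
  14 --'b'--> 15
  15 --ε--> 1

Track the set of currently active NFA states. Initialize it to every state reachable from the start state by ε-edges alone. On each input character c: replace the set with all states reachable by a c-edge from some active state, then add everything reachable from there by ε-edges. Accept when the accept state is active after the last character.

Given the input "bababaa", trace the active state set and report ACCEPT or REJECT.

initial (ε-close {0}): {0,2,10}
'b' @ 1: {3,4,6,8,11,12}
'a' @ 2: {1,5,7,9}  ✓accept
'b' @ 3: {}  — no active states
rest 'abaa' ignored (set empty)
after full input: {}  (accept=1 not in)

Answer: REJECT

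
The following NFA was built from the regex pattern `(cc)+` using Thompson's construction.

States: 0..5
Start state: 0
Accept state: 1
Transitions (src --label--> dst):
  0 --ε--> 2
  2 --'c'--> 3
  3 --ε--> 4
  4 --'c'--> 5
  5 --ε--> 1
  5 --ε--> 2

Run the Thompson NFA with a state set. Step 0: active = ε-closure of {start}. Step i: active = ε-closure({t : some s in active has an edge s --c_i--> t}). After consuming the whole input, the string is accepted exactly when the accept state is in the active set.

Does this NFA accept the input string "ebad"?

Answer: REJECT

Trace:
start: ε-closure({0}) = {0,2}
'e' @ 1: {}  — dead — no transitions
rest 'bad' ignored (set empty)
after full input: {}  (accept=1 not in)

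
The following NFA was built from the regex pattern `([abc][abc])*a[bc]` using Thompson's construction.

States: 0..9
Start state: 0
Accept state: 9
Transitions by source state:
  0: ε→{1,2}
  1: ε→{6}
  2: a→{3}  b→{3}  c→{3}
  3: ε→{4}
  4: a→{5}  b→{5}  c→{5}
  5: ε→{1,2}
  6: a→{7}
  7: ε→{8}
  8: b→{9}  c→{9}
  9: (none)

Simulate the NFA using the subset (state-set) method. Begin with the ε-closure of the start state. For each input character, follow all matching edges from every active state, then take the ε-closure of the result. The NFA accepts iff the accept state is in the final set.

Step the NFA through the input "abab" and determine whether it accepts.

S₀ = ε-closure({0}) = {0,1,2,6}
'a' @ 1: {3,4,7,8}
'b' @ 2: {1,2,5,6,9}  ✓accept
'a' @ 3: {3,4,7,8}
'b' @ 4: {1,2,5,6,9}  ✓accept
final: {1,2,5,6,9}; accept 9 in set

Answer: ACCEPT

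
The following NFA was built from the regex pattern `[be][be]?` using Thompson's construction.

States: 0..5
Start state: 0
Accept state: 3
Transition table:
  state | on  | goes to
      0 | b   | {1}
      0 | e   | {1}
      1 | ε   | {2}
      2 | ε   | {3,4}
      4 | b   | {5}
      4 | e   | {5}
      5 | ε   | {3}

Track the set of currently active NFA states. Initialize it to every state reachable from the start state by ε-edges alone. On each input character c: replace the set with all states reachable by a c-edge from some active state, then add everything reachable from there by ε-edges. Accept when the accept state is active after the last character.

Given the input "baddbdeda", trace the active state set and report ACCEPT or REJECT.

Answer: REJECT

Trace:
S₀ = ε-closure({0}) = {0}
'b' @ 1: {1,2,3,4}  ✓accept
'a' @ 2: {}  — state set empty
rest 'ddbdeda' ignored (set empty)
final: {}; accept 3 not in set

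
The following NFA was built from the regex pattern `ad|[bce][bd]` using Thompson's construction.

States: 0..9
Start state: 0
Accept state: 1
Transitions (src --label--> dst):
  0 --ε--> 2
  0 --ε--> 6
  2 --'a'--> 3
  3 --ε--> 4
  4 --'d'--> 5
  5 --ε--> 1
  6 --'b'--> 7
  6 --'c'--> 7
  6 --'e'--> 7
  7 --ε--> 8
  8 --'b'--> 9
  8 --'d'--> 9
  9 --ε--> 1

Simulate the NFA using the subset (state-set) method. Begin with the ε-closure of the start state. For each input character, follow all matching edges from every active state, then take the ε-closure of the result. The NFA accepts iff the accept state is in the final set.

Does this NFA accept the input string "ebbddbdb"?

Answer: REJECT

Trace:
initial (ε-close {0}): {0,2,6}
'e' @ 1: {7,8}
'b' @ 2: {1,9}  [accepting]
'b' @ 3: {}  — state set empty
rest 'ddbdb' ignored (set empty)
final: {}; accept 1 not in set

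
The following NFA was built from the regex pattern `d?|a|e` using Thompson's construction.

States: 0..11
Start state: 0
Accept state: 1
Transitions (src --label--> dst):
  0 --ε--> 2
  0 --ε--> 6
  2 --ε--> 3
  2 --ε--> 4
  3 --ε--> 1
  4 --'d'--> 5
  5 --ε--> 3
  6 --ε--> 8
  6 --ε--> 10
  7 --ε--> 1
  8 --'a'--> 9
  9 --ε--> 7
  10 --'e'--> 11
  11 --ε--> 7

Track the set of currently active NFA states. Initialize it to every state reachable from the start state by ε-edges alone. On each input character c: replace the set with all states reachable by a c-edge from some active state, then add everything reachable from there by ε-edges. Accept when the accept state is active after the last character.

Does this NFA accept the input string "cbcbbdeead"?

initial (ε-close {0}): {0,1,2,3,4,6,8,10}
'c' @ 1: {}  — dead — no transitions
rest 'bcbbdeead' ignored (set empty)
final: {}; accept 1 not in set

Answer: REJECT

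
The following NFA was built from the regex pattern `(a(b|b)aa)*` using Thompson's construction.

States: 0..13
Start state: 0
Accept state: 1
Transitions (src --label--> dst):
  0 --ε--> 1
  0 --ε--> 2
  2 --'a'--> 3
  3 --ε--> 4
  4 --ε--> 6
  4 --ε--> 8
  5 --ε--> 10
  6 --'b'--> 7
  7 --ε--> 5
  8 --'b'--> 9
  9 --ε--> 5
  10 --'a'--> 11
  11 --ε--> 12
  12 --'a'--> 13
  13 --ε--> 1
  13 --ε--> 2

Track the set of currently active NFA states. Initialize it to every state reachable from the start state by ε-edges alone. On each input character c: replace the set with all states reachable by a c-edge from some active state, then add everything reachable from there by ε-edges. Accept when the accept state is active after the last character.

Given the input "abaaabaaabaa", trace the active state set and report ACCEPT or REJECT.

start: ε-closure({0}) = {0,1,2}
'a' @ 1: {3,4,6,8}
'b' @ 2: {5,7,9,10}
'a' @ 3: {11,12}
'a' @ 4: {1,2,13}  ✓accept
'a' @ 5: {3,4,6,8}
'b' @ 6: {5,7,9,10}
'a' @ 7: {11,12}
'a' @ 8: {1,2,13}  ✓accept
'a' @ 9: {3,4,6,8}
'b' @ 10: {5,7,9,10}
'a' @ 11: {11,12}
'a' @ 12: {1,2,13}  ✓accept
end set {1,2,13} — state 1 in

Answer: ACCEPT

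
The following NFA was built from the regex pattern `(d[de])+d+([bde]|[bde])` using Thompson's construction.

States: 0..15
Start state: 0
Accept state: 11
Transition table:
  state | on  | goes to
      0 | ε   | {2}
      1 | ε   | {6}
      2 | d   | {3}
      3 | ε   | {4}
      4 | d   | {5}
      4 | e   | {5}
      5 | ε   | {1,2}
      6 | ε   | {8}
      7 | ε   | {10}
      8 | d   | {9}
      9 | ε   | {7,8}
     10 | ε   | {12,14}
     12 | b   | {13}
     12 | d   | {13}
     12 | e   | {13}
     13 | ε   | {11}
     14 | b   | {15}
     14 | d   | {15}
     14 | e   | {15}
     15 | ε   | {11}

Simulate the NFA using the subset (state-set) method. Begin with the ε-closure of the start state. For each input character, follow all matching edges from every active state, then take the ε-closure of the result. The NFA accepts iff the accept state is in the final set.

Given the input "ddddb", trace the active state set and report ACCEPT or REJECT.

Answer: ACCEPT

Derivation:
initial (ε-close {0}): {0,2}
'd' @ 1: {3,4}
'd' @ 2: {1,2,5,6,8}
'd' @ 3: {3,4,7,8,9,10,12,14}
'd' @ 4: {1,2,5,6,7,8,9,10,11,12,13,14,15}  [accepting]
'b' @ 5: {11,13,15}  [accepting]
final: {11,13,15}; accept 11 in set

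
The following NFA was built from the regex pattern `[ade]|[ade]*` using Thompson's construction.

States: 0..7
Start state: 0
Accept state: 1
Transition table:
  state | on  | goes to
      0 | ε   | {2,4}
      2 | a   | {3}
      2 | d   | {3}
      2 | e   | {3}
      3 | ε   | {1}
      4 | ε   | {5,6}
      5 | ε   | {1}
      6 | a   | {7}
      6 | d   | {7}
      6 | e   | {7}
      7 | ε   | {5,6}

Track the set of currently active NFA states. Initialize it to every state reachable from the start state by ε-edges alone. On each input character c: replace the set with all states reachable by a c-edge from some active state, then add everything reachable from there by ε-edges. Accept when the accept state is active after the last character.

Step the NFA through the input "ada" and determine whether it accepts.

initial (ε-close {0}): {0,1,2,4,5,6}
'a' @ 1: {1,3,5,6,7}  [accepting]
'd' @ 2: {1,5,6,7}  [accepting]
'a' @ 3: {1,5,6,7}  [accepting]
after full input: {1,5,6,7}  (accept=1 in)

Answer: ACCEPT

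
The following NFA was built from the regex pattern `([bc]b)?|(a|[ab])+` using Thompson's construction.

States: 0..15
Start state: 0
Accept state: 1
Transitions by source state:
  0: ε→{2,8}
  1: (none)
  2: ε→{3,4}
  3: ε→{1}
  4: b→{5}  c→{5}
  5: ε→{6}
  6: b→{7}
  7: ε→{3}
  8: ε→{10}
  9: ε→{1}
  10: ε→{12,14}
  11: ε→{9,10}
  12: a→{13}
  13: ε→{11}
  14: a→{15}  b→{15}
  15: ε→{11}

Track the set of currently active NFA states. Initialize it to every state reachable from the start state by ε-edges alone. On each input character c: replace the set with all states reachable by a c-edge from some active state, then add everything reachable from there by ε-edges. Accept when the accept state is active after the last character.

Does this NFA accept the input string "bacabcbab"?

Answer: REJECT

Steps:
initial (ε-close {0}): {0,1,2,3,4,8,10,12,14}
'b' @ 1: {1,5,6,9,10,11,12,14,15}  ✓accept
'a' @ 2: {1,9,10,11,12,13,14,15}  ✓accept
'c' @ 3: {}  — state set empty
rest 'abcbab' ignored (set empty)
after full input: {}  (accept=1 not in)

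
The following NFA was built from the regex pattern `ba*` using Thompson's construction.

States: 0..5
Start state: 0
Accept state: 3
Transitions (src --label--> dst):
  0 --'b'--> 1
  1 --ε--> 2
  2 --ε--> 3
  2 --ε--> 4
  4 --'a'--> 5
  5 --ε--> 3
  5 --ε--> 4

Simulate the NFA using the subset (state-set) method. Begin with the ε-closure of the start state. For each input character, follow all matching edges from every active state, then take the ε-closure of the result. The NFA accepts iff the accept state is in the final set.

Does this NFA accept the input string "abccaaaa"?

Answer: REJECT

Steps:
S₀ = ε-closure({0}) = {0}
'a' @ 1: {}  — no active states
rest 'bccaaaa' ignored (set empty)
end set {} — state 3 not in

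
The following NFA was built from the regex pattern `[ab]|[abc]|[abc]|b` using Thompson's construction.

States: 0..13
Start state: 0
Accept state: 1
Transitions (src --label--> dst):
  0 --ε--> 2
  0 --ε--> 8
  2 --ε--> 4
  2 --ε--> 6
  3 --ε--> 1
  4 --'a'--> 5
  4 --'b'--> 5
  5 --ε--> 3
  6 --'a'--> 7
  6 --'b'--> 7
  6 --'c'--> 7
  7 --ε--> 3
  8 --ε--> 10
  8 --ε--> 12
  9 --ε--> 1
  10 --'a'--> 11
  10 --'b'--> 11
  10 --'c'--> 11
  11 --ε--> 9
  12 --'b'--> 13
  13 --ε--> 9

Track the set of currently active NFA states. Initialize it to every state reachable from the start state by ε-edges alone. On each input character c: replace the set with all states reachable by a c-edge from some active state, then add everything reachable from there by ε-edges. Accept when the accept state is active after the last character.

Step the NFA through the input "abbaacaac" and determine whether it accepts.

start: ε-closure({0}) = {0,2,4,6,8,10,12}
'a' @ 1: {1,3,5,7,9,11}  ✓accept
'b' @ 2: {}  — state set empty
rest 'baacaac' ignored (set empty)
final: {}; accept 1 not in set

Answer: REJECT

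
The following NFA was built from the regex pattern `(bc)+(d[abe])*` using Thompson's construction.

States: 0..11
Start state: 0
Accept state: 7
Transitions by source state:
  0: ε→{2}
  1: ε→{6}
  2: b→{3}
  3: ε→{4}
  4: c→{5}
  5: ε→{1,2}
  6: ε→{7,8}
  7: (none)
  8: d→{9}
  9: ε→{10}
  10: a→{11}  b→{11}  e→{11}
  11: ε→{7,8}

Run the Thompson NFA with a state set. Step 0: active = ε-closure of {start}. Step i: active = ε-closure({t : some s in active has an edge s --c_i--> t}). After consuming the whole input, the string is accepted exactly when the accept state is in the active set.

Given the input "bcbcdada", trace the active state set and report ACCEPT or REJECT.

Answer: ACCEPT

Trace:
initial (ε-close {0}): {0,2}
'b' @ 1: {3,4}
'c' @ 2: {1,2,5,6,7,8}  (accept∈set)
'b' @ 3: {3,4}
'c' @ 4: {1,2,5,6,7,8}  (accept∈set)
'd' @ 5: {9,10}
'a' @ 6: {7,8,11}  (accept∈set)
'd' @ 7: {9,10}
'a' @ 8: {7,8,11}  (accept∈set)
end set {7,8,11} — state 7 in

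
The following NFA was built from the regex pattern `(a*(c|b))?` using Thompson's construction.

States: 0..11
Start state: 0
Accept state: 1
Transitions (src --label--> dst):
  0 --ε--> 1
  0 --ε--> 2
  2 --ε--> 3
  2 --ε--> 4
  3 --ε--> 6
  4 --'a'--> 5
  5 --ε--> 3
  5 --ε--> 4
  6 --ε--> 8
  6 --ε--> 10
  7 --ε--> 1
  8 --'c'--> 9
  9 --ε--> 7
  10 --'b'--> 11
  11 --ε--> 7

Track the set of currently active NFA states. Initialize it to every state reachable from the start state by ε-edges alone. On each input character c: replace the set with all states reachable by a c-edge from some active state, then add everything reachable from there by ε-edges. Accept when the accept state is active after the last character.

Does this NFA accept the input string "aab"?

Answer: ACCEPT

Trace:
start: ε-closure({0}) = {0,1,2,3,4,6,8,10}
'a' @ 1: {3,4,5,6,8,10}
'a' @ 2: {3,4,5,6,8,10}
'b' @ 3: {1,7,11}  ✓accept
after full input: {1,7,11}  (accept=1 in)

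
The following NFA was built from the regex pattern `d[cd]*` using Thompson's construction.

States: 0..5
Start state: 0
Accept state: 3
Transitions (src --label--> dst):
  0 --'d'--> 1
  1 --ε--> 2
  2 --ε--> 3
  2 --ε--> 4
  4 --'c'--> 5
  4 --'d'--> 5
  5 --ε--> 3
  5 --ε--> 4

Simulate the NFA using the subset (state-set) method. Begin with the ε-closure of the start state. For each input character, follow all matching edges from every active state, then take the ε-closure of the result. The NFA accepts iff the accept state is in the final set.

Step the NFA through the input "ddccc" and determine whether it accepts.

Answer: ACCEPT

Steps:
initial (ε-close {0}): {0}
'd' @ 1: {1,2,3,4}  (accept∈set)
'd' @ 2: {3,4,5}  (accept∈set)
'c' @ 3: {3,4,5}  (accept∈set)
'c' @ 4: {3,4,5}  (accept∈set)
'c' @ 5: {3,4,5}  (accept∈set)
after full input: {3,4,5}  (accept=3 in)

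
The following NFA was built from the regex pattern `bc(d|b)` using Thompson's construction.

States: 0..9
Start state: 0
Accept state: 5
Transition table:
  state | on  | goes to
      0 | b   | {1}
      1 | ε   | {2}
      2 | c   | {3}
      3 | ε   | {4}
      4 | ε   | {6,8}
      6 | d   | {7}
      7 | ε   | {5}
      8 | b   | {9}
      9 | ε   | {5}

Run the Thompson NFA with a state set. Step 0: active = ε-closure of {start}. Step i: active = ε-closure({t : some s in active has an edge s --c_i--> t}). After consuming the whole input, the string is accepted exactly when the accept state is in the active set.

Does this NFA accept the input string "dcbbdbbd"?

Answer: REJECT

Trace:
start: ε-closure({0}) = {0}
'd' @ 1: {}  — no active states
rest 'cbbdbbd' ignored (set empty)
after full input: {}  (accept=5 not in)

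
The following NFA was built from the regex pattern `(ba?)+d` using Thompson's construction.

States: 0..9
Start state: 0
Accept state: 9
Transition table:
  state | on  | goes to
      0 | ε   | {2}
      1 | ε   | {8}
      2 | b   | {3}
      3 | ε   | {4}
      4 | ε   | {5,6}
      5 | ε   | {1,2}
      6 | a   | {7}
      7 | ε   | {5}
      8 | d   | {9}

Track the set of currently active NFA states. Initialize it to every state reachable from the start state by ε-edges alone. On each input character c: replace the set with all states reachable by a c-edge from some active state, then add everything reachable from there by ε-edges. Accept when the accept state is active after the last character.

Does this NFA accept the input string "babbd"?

Answer: ACCEPT

Trace:
start: ε-closure({0}) = {0,2}
'b' @ 1: {1,2,3,4,5,6,8}
'a' @ 2: {1,2,5,7,8}
'b' @ 3: {1,2,3,4,5,6,8}
'b' @ 4: {1,2,3,4,5,6,8}
'd' @ 5: {9}  [accepting]
final: {9}; accept 9 in set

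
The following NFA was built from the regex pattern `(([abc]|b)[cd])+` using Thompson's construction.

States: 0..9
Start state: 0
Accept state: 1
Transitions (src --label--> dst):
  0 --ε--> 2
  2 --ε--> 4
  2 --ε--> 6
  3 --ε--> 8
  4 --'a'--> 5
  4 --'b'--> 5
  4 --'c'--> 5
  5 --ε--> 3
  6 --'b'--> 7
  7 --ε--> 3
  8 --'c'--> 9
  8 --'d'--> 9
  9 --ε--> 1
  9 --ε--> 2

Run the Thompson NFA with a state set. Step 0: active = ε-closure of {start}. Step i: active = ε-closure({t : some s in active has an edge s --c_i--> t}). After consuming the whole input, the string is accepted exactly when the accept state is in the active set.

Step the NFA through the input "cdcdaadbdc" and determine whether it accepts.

Answer: REJECT

Trace:
S₀ = ε-closure({0}) = {0,2,4,6}
'c' @ 1: {3,5,8}
'd' @ 2: {1,2,4,6,9}  [accepting]
'c' @ 3: {3,5,8}
'd' @ 4: {1,2,4,6,9}  [accepting]
'a' @ 5: {3,5,8}
'a' @ 6: {}  — no active states
rest 'dbdc' ignored (set empty)
end set {} — state 1 not in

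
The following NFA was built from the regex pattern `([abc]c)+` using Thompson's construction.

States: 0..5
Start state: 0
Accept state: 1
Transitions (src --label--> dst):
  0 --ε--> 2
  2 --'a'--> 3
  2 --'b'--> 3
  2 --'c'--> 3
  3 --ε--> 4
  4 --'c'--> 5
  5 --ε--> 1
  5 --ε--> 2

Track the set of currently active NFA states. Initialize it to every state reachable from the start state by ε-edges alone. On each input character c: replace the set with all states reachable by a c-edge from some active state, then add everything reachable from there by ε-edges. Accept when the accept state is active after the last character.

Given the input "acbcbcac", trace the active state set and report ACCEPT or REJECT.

Answer: ACCEPT

Trace:
initial (ε-close {0}): {0,2}
'a' @ 1: {3,4}
'c' @ 2: {1,2,5}  ✓accept
'b' @ 3: {3,4}
'c' @ 4: {1,2,5}  ✓accept
'b' @ 5: {3,4}
'c' @ 6: {1,2,5}  ✓accept
'a' @ 7: {3,4}
'c' @ 8: {1,2,5}  ✓accept
final: {1,2,5}; accept 1 in set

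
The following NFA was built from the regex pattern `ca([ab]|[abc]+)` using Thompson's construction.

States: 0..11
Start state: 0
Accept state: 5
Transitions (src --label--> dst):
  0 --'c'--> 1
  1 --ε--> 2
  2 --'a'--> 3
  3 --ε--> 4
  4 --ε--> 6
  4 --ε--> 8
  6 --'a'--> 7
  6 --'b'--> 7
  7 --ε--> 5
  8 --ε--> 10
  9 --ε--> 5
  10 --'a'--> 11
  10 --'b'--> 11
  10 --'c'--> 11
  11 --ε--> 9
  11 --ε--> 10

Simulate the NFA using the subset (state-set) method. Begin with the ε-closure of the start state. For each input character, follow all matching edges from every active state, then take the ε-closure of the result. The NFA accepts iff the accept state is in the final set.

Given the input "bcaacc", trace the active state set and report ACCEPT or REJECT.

Answer: REJECT

Trace:
start: ε-closure({0}) = {0}
'b' @ 1: {}  — state set empty
rest 'caacc' ignored (set empty)
end set {} — state 5 not in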